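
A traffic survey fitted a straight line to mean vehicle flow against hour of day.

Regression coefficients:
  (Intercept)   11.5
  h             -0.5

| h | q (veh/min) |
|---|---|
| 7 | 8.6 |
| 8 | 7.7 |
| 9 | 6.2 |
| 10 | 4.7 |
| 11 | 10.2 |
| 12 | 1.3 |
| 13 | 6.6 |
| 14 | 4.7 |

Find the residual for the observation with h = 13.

r = 1.6

ŷ = 11.5 − 0.5·13 = 5
r = 6.6 − 5 = 1.6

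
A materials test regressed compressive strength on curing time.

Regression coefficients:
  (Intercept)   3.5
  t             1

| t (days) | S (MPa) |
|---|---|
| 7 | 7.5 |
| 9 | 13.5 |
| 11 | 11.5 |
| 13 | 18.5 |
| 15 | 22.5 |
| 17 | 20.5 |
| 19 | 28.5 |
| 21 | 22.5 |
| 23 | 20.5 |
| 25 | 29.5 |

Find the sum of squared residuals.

t=7: ŷ = 3.5 + 7 = 10.5; e = 7.5 − 10.5 = -3
t=9: ŷ = 3.5 + 9 = 12.5; e = 13.5 − 12.5 = 1
t=11: ŷ = 3.5 + 11 = 14.5; e = 11.5 − 14.5 = -3
t=13: ŷ = 3.5 + 13 = 16.5; e = 18.5 − 16.5 = 2
t=15: ŷ = 3.5 + 15 = 18.5; e = 22.5 − 18.5 = 4
t=17: ŷ = 3.5 + 17 = 20.5; e = 20.5 − 20.5 = 0
t=19: ŷ = 3.5 + 19 = 22.5; e = 28.5 − 22.5 = 6
t=21: ŷ = 3.5 + 21 = 24.5; e = 22.5 − 24.5 = -2
t=23: ŷ = 3.5 + 23 = 26.5; e = 20.5 − 26.5 = -6
t=25: ŷ = 3.5 + 25 = 28.5; e = 29.5 − 28.5 = 1
SSE = 9 + 1 + 9 + 4 + 16 + 0 + 36 + 4 + 36 + 1 = 116

SSE = 116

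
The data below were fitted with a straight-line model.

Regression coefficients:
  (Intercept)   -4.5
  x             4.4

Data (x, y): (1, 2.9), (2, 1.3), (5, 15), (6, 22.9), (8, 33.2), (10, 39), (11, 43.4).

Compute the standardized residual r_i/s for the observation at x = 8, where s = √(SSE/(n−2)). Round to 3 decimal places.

x=1: ŷ = -4.5 + 4.4·1 = -0.1; r = 2.9 − (-0.1) = 3
x=2: ŷ = -4.5 + 4.4·2 = 4.3; r = 1.3 − 4.3 = -3
x=5: ŷ = -4.5 + 4.4·5 = 17.5; r = 15 − 17.5 = -2.5
x=6: ŷ = -4.5 + 4.4·6 = 21.9; r = 22.9 − 21.9 = 1
x=8: ŷ = -4.5 + 4.4·8 = 30.7; r = 33.2 − 30.7 = 2.5
x=10: ŷ = -4.5 + 4.4·10 = 39.5; r = 39 − 39.5 = -0.5
x=11: ŷ = -4.5 + 4.4·11 = 43.9; r = 43.4 − 43.9 = -0.5
SSE = 9 + 9 + 6.25 + 1 + 6.25 + 0.25 + 0.25 = 32
s = √(32/5) = 2.52982
r/s = 2.5 / 2.52982 = 0.988

0.988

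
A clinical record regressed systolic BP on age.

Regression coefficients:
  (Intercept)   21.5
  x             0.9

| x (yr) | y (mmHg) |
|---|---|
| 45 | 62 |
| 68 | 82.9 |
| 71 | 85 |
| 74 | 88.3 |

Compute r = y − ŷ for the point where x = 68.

ŷ = 21.5 + 0.9·68 = 82.7
r = 82.9 − 82.7 = 0.2

r = 0.2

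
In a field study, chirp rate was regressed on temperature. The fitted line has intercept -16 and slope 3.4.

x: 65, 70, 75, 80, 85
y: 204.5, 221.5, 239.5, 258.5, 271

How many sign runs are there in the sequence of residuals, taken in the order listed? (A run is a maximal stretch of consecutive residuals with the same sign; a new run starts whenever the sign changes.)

x=65: ŷ = -16 + 3.4·65 = 205; r = 204.5 − 205 = -0.5
x=70: ŷ = -16 + 3.4·70 = 222; r = 221.5 − 222 = -0.5
x=75: ŷ = -16 + 3.4·75 = 239; r = 239.5 − 239 = 0.5
x=80: ŷ = -16 + 3.4·80 = 256; r = 258.5 − 256 = 2.5
x=85: ŷ = -16 + 3.4·85 = 273; r = 271 − 273 = -2
Signs: − − + + −
Runs: −×2, +×2, −×1 → 3

3 runs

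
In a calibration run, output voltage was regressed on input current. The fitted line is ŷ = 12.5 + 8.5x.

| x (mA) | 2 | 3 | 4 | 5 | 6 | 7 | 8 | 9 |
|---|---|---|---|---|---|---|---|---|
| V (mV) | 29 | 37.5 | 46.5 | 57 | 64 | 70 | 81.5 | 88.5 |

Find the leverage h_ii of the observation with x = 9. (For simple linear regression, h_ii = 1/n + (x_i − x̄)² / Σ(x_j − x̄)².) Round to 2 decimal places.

x̄ = (2 + 3 + 4 + 5 + 6 + 7 + 8 + 9)/8 = 5.5
Σ(x − x̄)² = 12.25 + 6.25 + 2.25 + 0.25 + 0.25 + 2.25 + 6.25 + 12.25 = 42
h = 1/8 + (3.5)²/42 = 0.125 + 0.291667 = 0.42

h = 0.42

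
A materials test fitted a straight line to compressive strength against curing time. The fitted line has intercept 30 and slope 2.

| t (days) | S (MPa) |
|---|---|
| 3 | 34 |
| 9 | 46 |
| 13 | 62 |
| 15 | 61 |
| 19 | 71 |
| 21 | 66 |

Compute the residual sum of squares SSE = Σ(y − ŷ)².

t=3: ŷ = 30 + 2·3 = 36; e = 34 − 36 = -2
t=9: ŷ = 30 + 2·9 = 48; e = 46 − 48 = -2
t=13: ŷ = 30 + 2·13 = 56; e = 62 − 56 = 6
t=15: ŷ = 30 + 2·15 = 60; e = 61 − 60 = 1
t=19: ŷ = 30 + 2·19 = 68; e = 71 − 68 = 3
t=21: ŷ = 30 + 2·21 = 72; e = 66 − 72 = -6
SSE = 4 + 4 + 36 + 1 + 9 + 36 = 90

SSE = 90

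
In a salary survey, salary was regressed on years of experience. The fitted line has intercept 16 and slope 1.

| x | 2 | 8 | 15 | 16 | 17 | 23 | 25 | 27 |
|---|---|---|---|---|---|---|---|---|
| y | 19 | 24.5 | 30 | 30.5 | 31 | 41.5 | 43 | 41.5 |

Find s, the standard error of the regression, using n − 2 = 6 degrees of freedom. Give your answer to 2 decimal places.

x=2: ŷ = 16 + 2 = 18; e = 19 − 18 = 1
x=8: ŷ = 16 + 8 = 24; e = 24.5 − 24 = 0.5
x=15: ŷ = 16 + 15 = 31; e = 30 − 31 = -1
x=16: ŷ = 16 + 16 = 32; e = 30.5 − 32 = -1.5
x=17: ŷ = 16 + 17 = 33; e = 31 − 33 = -2
x=23: ŷ = 16 + 23 = 39; e = 41.5 − 39 = 2.5
x=25: ŷ = 16 + 25 = 41; e = 43 − 41 = 2
x=27: ŷ = 16 + 27 = 43; e = 41.5 − 43 = -1.5
SSE = 1 + 0.25 + 1 + 2.25 + 4 + 6.25 + 4 + 2.25 = 21
s = √(21/6) = √3.5 ≈ 1.87

s = 1.87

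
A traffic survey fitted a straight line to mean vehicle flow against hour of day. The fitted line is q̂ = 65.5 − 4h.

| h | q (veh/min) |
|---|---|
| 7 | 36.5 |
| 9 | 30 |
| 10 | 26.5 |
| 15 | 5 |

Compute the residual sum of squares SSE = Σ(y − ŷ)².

h=7: q̂ = 65.5 − 4·7 = 37.5; e = 36.5 − 37.5 = -1
h=9: q̂ = 65.5 − 4·9 = 29.5; e = 30 − 29.5 = 0.5
h=10: q̂ = 65.5 − 4·10 = 25.5; e = 26.5 − 25.5 = 1
h=15: q̂ = 65.5 − 4·15 = 5.5; e = 5 − 5.5 = -0.5
SSE = 1 + 0.25 + 1 + 0.25 = 2.5

SSE = 2.5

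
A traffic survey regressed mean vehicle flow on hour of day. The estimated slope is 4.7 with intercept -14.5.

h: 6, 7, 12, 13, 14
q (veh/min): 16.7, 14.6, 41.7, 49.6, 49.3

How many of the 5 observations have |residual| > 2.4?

3

h=6: ŷ = -14.5 + 4.7·6 = 13.7; e = 16.7 − 13.7 = 3
h=7: ŷ = -14.5 + 4.7·7 = 18.4; e = 14.6 − 18.4 = -3.8
h=12: ŷ = -14.5 + 4.7·12 = 41.9; e = 41.7 − 41.9 = -0.2
h=13: ŷ = -14.5 + 4.7·13 = 46.6; e = 49.6 − 46.6 = 3
h=14: ŷ = -14.5 + 4.7·14 = 51.3; e = 49.3 − 51.3 = -2
|e| > 2.4: h=6 (|e|=3), h=7 (|e|=3.8), h=13 (|e|=3) → 3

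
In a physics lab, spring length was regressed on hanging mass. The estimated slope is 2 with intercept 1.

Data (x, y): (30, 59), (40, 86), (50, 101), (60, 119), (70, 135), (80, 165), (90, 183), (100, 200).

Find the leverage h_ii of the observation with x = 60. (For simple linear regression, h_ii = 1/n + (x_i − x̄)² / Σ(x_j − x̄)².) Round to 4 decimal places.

x̄ = (30 + 40 + 50 + 60 + 70 + 80 + 90 + 100)/8 = 65
Σ(x − x̄)² = 1225 + 625 + 225 + 25 + 25 + 225 + 625 + 1225 = 4200
h = 1/8 + (-5)²/4200 = 0.125 + 0.00595238 = 0.1310

h = 0.1310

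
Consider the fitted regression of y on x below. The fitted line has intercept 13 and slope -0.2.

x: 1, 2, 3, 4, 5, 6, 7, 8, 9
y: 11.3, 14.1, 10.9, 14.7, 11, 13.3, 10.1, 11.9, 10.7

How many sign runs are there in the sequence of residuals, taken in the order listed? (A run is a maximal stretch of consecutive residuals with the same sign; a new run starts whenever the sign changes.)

x=1: ŷ = 13 − 0.2·1 = 12.8; e = 11.3 − 12.8 = -1.5
x=2: ŷ = 13 − 0.2·2 = 12.6; e = 14.1 − 12.6 = 1.5
x=3: ŷ = 13 − 0.2·3 = 12.4; e = 10.9 − 12.4 = -1.5
x=4: ŷ = 13 − 0.2·4 = 12.2; e = 14.7 − 12.2 = 2.5
x=5: ŷ = 13 − 0.2·5 = 12; e = 11 − 12 = -1
x=6: ŷ = 13 − 0.2·6 = 11.8; e = 13.3 − 11.8 = 1.5
x=7: ŷ = 13 − 0.2·7 = 11.6; e = 10.1 − 11.6 = -1.5
x=8: ŷ = 13 − 0.2·8 = 11.4; e = 11.9 − 11.4 = 0.5
x=9: ŷ = 13 − 0.2·9 = 11.2; e = 10.7 − 11.2 = -0.5
Signs: − + − + − + − + −
Runs: −×1, +×1, −×1, +×1, −×1, +×1, −×1, +×1, −×1 → 9

9 runs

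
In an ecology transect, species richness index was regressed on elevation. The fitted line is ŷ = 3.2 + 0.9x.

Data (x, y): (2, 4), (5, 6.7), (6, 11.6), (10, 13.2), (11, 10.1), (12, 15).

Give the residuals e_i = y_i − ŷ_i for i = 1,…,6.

-1, -1, 3, 1, -3, 1

x=2: ŷ = 3.2 + 0.9·2 = 5; e = 4 − 5 = -1
x=5: ŷ = 3.2 + 0.9·5 = 7.7; e = 6.7 − 7.7 = -1
x=6: ŷ = 3.2 + 0.9·6 = 8.6; e = 11.6 − 8.6 = 3
x=10: ŷ = 3.2 + 0.9·10 = 12.2; e = 13.2 − 12.2 = 1
x=11: ŷ = 3.2 + 0.9·11 = 13.1; e = 10.1 − 13.1 = -3
x=12: ŷ = 3.2 + 0.9·12 = 14; e = 15 − 14 = 1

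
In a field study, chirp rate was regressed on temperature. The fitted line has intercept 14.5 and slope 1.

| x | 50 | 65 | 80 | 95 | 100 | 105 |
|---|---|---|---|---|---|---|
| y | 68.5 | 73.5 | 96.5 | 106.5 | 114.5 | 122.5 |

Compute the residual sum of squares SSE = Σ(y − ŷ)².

SSE = 74

x=50: ŷ = 14.5 + 50 = 64.5; e = 68.5 − 64.5 = 4
x=65: ŷ = 14.5 + 65 = 79.5; e = 73.5 − 79.5 = -6
x=80: ŷ = 14.5 + 80 = 94.5; e = 96.5 − 94.5 = 2
x=95: ŷ = 14.5 + 95 = 109.5; e = 106.5 − 109.5 = -3
x=100: ŷ = 14.5 + 100 = 114.5; e = 114.5 − 114.5 = 0
x=105: ŷ = 14.5 + 105 = 119.5; e = 122.5 − 119.5 = 3
SSE = 16 + 36 + 4 + 9 + 0 + 9 = 74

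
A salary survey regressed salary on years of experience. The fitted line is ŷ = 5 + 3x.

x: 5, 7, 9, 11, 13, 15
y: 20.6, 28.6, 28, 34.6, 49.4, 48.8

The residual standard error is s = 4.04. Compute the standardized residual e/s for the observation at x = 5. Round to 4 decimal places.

ŷ = 5 + 3·5 = 20
e = 20.6 − 20 = 0.6
e/s = 0.6 / 4.04 = 0.1485

0.1485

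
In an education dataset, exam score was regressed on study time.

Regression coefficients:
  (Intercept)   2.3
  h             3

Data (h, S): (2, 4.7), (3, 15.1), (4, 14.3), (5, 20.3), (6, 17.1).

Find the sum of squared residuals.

SSE = 46.64

h=2: ŷ = 2.3 + 3·2 = 8.3; r = 4.7 − 8.3 = -3.6
h=3: ŷ = 2.3 + 3·3 = 11.3; r = 15.1 − 11.3 = 3.8
h=4: ŷ = 2.3 + 3·4 = 14.3; r = 14.3 − 14.3 = 0
h=5: ŷ = 2.3 + 3·5 = 17.3; r = 20.3 − 17.3 = 3
h=6: ŷ = 2.3 + 3·6 = 20.3; r = 17.1 − 20.3 = -3.2
SSE = 12.96 + 14.44 + 0 + 9 + 10.24 = 46.64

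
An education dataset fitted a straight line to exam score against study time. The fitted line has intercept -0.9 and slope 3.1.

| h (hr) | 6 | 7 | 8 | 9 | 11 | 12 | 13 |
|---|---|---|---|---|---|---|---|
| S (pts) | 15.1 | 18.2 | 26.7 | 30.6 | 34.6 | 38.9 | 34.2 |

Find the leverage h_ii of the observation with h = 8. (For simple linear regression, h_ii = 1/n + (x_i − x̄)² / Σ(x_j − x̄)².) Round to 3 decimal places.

h̄ = (6 + 7 + 8 + 9 + 11 + 12 + 13)/7 = 9.42857
Σ(h − h̄)² = 11.7551 + 5.89796 + 2.04082 + 0.183673 + 2.46939 + 6.61224 + 12.7551 = 41.7143
h = 1/7 + (-1.42857)²/41.7143 = 0.142857 + 0.0489237 = 0.192

h = 0.192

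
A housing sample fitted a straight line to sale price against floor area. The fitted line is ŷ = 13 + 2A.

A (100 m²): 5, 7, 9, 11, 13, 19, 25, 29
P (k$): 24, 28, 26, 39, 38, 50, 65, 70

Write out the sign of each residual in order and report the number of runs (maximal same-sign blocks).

6 runs

A=5: ŷ = 13 + 2·5 = 23; r = 24 − 23 = 1
A=7: ŷ = 13 + 2·7 = 27; r = 28 − 27 = 1
A=9: ŷ = 13 + 2·9 = 31; r = 26 − 31 = -5
A=11: ŷ = 13 + 2·11 = 35; r = 39 − 35 = 4
A=13: ŷ = 13 + 2·13 = 39; r = 38 − 39 = -1
A=19: ŷ = 13 + 2·19 = 51; r = 50 − 51 = -1
A=25: ŷ = 13 + 2·25 = 63; r = 65 − 63 = 2
A=29: ŷ = 13 + 2·29 = 71; r = 70 − 71 = -1
Signs: + + − + − − + −
Runs: +×2, −×1, +×1, −×2, +×1, −×1 → 6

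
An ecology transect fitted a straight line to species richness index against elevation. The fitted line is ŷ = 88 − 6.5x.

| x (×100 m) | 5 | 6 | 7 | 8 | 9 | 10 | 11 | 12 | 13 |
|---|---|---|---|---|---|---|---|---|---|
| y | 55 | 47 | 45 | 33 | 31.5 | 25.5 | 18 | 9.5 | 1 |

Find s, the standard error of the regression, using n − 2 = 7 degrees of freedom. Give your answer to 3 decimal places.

x=5: ŷ = 88 − 6.5·5 = 55.5; e = 55 − 55.5 = -0.5
x=6: ŷ = 88 − 6.5·6 = 49; e = 47 − 49 = -2
x=7: ŷ = 88 − 6.5·7 = 42.5; e = 45 − 42.5 = 2.5
x=8: ŷ = 88 − 6.5·8 = 36; e = 33 − 36 = -3
x=9: ŷ = 88 − 6.5·9 = 29.5; e = 31.5 − 29.5 = 2
x=10: ŷ = 88 − 6.5·10 = 23; e = 25.5 − 23 = 2.5
x=11: ŷ = 88 − 6.5·11 = 16.5; e = 18 − 16.5 = 1.5
x=12: ŷ = 88 − 6.5·12 = 10; e = 9.5 − 10 = -0.5
x=13: ŷ = 88 − 6.5·13 = 3.5; e = 1 − 3.5 = -2.5
SSE = 0.25 + 4 + 6.25 + 9 + 4 + 6.25 + 2.25 + 0.25 + 6.25 = 38.5
s = √(38.5/7) = √5.5 ≈ 2.345

s = 2.345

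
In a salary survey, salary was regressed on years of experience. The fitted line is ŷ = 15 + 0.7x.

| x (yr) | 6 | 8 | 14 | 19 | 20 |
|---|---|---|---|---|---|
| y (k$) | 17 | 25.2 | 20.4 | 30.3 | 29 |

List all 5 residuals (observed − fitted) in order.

-2.2, 4.6, -4.4, 2, 0

x=6: ŷ = 15 + 0.7·6 = 19.2; r = 17 − 19.2 = -2.2
x=8: ŷ = 15 + 0.7·8 = 20.6; r = 25.2 − 20.6 = 4.6
x=14: ŷ = 15 + 0.7·14 = 24.8; r = 20.4 − 24.8 = -4.4
x=19: ŷ = 15 + 0.7·19 = 28.3; r = 30.3 − 28.3 = 2
x=20: ŷ = 15 + 0.7·20 = 29; r = 29 − 29 = 0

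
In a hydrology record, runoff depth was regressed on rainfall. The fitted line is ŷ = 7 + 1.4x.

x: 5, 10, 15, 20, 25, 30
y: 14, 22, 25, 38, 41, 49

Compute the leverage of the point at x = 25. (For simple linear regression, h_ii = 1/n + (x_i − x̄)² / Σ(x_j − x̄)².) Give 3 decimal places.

x̄ = (5 + 10 + 15 + 20 + 25 + 30)/6 = 17.5
Σ(x − x̄)² = 156.25 + 56.25 + 6.25 + 6.25 + 56.25 + 156.25 = 437.5
h = 1/6 + (7.5)²/437.5 = 0.166667 + 0.128571 = 0.295

h = 0.295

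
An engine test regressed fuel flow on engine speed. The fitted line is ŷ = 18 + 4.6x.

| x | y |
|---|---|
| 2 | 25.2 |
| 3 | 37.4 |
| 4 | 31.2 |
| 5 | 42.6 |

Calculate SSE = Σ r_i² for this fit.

x=2: ŷ = 18 + 4.6·2 = 27.2; r = 25.2 − 27.2 = -2
x=3: ŷ = 18 + 4.6·3 = 31.8; r = 37.4 − 31.8 = 5.6
x=4: ŷ = 18 + 4.6·4 = 36.4; r = 31.2 − 36.4 = -5.2
x=5: ŷ = 18 + 4.6·5 = 41; r = 42.6 − 41 = 1.6
SSE = 4 + 31.36 + 27.04 + 2.56 = 64.96

SSE = 64.96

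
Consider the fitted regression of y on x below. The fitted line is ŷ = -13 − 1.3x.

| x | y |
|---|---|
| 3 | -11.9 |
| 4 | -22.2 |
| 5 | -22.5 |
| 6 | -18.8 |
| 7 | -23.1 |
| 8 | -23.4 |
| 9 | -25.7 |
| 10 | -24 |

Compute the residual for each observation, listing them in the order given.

x=3: ŷ = -13 − 1.3·3 = -16.9; e = -11.9 − (-16.9) = 5
x=4: ŷ = -13 − 1.3·4 = -18.2; e = -22.2 − (-18.2) = -4
x=5: ŷ = -13 − 1.3·5 = -19.5; e = -22.5 − (-19.5) = -3
x=6: ŷ = -13 − 1.3·6 = -20.8; e = -18.8 − (-20.8) = 2
x=7: ŷ = -13 − 1.3·7 = -22.1; e = -23.1 − (-22.1) = -1
x=8: ŷ = -13 − 1.3·8 = -23.4; e = -23.4 − (-23.4) = 0
x=9: ŷ = -13 − 1.3·9 = -24.7; e = -25.7 − (-24.7) = -1
x=10: ŷ = -13 − 1.3·10 = -26; e = -24 − (-26) = 2

5, -4, -3, 2, -1, 0, -1, 2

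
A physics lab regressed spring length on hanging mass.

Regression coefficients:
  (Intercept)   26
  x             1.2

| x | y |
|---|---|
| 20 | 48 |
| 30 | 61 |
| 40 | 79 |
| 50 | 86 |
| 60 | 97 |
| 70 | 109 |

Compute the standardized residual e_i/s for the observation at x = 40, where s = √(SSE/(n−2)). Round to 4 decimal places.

x=20: ŷ = 26 + 1.2·20 = 50; e = 48 − 50 = -2
x=30: ŷ = 26 + 1.2·30 = 62; e = 61 − 62 = -1
x=40: ŷ = 26 + 1.2·40 = 74; e = 79 − 74 = 5
x=50: ŷ = 26 + 1.2·50 = 86; e = 86 − 86 = 0
x=60: ŷ = 26 + 1.2·60 = 98; e = 97 − 98 = -1
x=70: ŷ = 26 + 1.2·70 = 110; e = 109 − 110 = -1
SSE = 4 + 1 + 25 + 0 + 1 + 1 = 32
s = √(32/4) = 2.82843
e/s = 5 / 2.82843 = 1.7678

1.7678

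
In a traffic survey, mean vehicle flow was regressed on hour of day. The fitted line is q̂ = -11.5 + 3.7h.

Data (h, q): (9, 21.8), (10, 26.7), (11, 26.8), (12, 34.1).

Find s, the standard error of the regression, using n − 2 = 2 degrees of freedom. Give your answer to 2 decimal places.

s = 2.08

h=9: q̂ = -11.5 + 3.7·9 = 21.8; e = 21.8 − 21.8 = 0
h=10: q̂ = -11.5 + 3.7·10 = 25.5; e = 26.7 − 25.5 = 1.2
h=11: q̂ = -11.5 + 3.7·11 = 29.2; e = 26.8 − 29.2 = -2.4
h=12: q̂ = -11.5 + 3.7·12 = 32.9; e = 34.1 − 32.9 = 1.2
SSE = 0 + 1.44 + 5.76 + 1.44 = 8.64
s = √(8.64/2) = √4.32 ≈ 2.08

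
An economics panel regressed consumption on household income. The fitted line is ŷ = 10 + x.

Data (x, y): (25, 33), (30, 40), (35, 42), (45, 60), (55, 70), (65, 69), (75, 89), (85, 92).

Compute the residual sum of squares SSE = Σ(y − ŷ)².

SSE = 124

x=25: ŷ = 10 + 25 = 35; r = 33 − 35 = -2
x=30: ŷ = 10 + 30 = 40; r = 40 − 40 = 0
x=35: ŷ = 10 + 35 = 45; r = 42 − 45 = -3
x=45: ŷ = 10 + 45 = 55; r = 60 − 55 = 5
x=55: ŷ = 10 + 55 = 65; r = 70 − 65 = 5
x=65: ŷ = 10 + 65 = 75; r = 69 − 75 = -6
x=75: ŷ = 10 + 75 = 85; r = 89 − 85 = 4
x=85: ŷ = 10 + 85 = 95; r = 92 − 95 = -3
SSE = 4 + 0 + 9 + 25 + 25 + 36 + 16 + 9 = 124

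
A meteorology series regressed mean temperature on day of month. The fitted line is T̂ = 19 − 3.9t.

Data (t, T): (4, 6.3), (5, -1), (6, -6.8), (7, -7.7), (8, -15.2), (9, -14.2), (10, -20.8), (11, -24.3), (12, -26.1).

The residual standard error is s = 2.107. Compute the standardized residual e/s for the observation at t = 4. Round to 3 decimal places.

1.376

T̂ = 19 − 3.9·4 = 3.4
e = 6.3 − 3.4 = 2.9
e/s = 2.9 / 2.107 = 1.376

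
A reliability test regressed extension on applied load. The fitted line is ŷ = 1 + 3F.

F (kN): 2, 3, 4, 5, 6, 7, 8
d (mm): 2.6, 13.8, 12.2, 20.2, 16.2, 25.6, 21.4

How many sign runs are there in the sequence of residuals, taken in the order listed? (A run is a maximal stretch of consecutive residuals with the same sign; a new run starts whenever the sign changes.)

F=2: ŷ = 1 + 3·2 = 7; r = 2.6 − 7 = -4.4
F=3: ŷ = 1 + 3·3 = 10; r = 13.8 − 10 = 3.8
F=4: ŷ = 1 + 3·4 = 13; r = 12.2 − 13 = -0.8
F=5: ŷ = 1 + 3·5 = 16; r = 20.2 − 16 = 4.2
F=6: ŷ = 1 + 3·6 = 19; r = 16.2 − 19 = -2.8
F=7: ŷ = 1 + 3·7 = 22; r = 25.6 − 22 = 3.6
F=8: ŷ = 1 + 3·8 = 25; r = 21.4 − 25 = -3.6
Signs: − + − + − + −
Runs: −×1, +×1, −×1, +×1, −×1, +×1, −×1 → 7

7 runs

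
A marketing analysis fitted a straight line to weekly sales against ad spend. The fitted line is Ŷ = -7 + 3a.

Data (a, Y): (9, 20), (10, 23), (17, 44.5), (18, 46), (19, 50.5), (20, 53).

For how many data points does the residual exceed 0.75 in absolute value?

a=9: Ŷ = -7 + 3·9 = 20; e = 20 − 20 = 0
a=10: Ŷ = -7 + 3·10 = 23; e = 23 − 23 = 0
a=17: Ŷ = -7 + 3·17 = 44; e = 44.5 − 44 = 0.5
a=18: Ŷ = -7 + 3·18 = 47; e = 46 − 47 = -1
a=19: Ŷ = -7 + 3·19 = 50; e = 50.5 − 50 = 0.5
a=20: Ŷ = -7 + 3·20 = 53; e = 53 − 53 = 0
|e| > 0.75: a=18 (|e|=1) → 1

1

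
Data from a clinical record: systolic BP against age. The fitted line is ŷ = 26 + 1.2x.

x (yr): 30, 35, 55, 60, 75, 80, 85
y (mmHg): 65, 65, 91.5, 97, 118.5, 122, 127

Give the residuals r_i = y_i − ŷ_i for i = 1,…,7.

x=30: ŷ = 26 + 1.2·30 = 62; r = 65 − 62 = 3
x=35: ŷ = 26 + 1.2·35 = 68; r = 65 − 68 = -3
x=55: ŷ = 26 + 1.2·55 = 92; r = 91.5 − 92 = -0.5
x=60: ŷ = 26 + 1.2·60 = 98; r = 97 − 98 = -1
x=75: ŷ = 26 + 1.2·75 = 116; r = 118.5 − 116 = 2.5
x=80: ŷ = 26 + 1.2·80 = 122; r = 122 − 122 = 0
x=85: ŷ = 26 + 1.2·85 = 128; r = 127 − 128 = -1

3, -3, -0.5, -1, 2.5, 0, -1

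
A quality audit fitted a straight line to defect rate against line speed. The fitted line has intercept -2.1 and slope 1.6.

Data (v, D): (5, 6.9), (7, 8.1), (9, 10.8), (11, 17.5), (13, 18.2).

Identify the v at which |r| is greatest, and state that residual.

v=5: D̂ = -2.1 + 1.6·5 = 5.9; r = 6.9 − 5.9 = 1
v=7: D̂ = -2.1 + 1.6·7 = 9.1; r = 8.1 − 9.1 = -1
v=9: D̂ = -2.1 + 1.6·9 = 12.3; r = 10.8 − 12.3 = -1.5
v=11: D̂ = -2.1 + 1.6·11 = 15.5; r = 17.5 − 15.5 = 2
v=13: D̂ = -2.1 + 1.6·13 = 18.7; r = 18.2 − 18.7 = -0.5
Largest |r| is 2 at v = 11, residual 2.

v = 11, r = 2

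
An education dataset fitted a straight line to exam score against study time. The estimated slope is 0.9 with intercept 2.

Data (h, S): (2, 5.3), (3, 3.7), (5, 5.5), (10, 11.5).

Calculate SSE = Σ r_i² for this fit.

SSE = 4.5

h=2: Ŝ = 2 + 0.9·2 = 3.8; r = 5.3 − 3.8 = 1.5
h=3: Ŝ = 2 + 0.9·3 = 4.7; r = 3.7 − 4.7 = -1
h=5: Ŝ = 2 + 0.9·5 = 6.5; r = 5.5 − 6.5 = -1
h=10: Ŝ = 2 + 0.9·10 = 11; r = 11.5 − 11 = 0.5
SSE = 2.25 + 1 + 1 + 0.25 = 4.5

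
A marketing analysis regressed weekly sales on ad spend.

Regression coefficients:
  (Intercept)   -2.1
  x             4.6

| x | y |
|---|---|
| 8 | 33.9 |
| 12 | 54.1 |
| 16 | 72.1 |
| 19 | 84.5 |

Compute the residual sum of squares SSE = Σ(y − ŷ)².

SSE = 2.64

x=8: ŷ = -2.1 + 4.6·8 = 34.7; r = 33.9 − 34.7 = -0.8
x=12: ŷ = -2.1 + 4.6·12 = 53.1; r = 54.1 − 53.1 = 1
x=16: ŷ = -2.1 + 4.6·16 = 71.5; r = 72.1 − 71.5 = 0.6
x=19: ŷ = -2.1 + 4.6·19 = 85.3; r = 84.5 − 85.3 = -0.8
SSE = 0.64 + 1 + 0.36 + 0.64 = 2.64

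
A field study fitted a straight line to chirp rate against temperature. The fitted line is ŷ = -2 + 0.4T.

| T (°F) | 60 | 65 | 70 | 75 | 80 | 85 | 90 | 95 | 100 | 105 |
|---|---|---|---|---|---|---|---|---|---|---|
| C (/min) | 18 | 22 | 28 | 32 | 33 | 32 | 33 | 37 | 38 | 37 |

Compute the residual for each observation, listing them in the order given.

-4, -2, 2, 4, 3, 0, -1, 1, 0, -3

T=60: ŷ = -2 + 0.4·60 = 22; r = 18 − 22 = -4
T=65: ŷ = -2 + 0.4·65 = 24; r = 22 − 24 = -2
T=70: ŷ = -2 + 0.4·70 = 26; r = 28 − 26 = 2
T=75: ŷ = -2 + 0.4·75 = 28; r = 32 − 28 = 4
T=80: ŷ = -2 + 0.4·80 = 30; r = 33 − 30 = 3
T=85: ŷ = -2 + 0.4·85 = 32; r = 32 − 32 = 0
T=90: ŷ = -2 + 0.4·90 = 34; r = 33 − 34 = -1
T=95: ŷ = -2 + 0.4·95 = 36; r = 37 − 36 = 1
T=100: ŷ = -2 + 0.4·100 = 38; r = 38 − 38 = 0
T=105: ŷ = -2 + 0.4·105 = 40; r = 37 − 40 = -3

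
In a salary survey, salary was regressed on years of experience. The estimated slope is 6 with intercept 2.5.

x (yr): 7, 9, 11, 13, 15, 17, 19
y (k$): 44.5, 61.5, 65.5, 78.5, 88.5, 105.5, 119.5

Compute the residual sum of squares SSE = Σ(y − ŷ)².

SSE = 64

x=7: ŷ = 2.5 + 6·7 = 44.5; r = 44.5 − 44.5 = 0
x=9: ŷ = 2.5 + 6·9 = 56.5; r = 61.5 − 56.5 = 5
x=11: ŷ = 2.5 + 6·11 = 68.5; r = 65.5 − 68.5 = -3
x=13: ŷ = 2.5 + 6·13 = 80.5; r = 78.5 − 80.5 = -2
x=15: ŷ = 2.5 + 6·15 = 92.5; r = 88.5 − 92.5 = -4
x=17: ŷ = 2.5 + 6·17 = 104.5; r = 105.5 − 104.5 = 1
x=19: ŷ = 2.5 + 6·19 = 116.5; r = 119.5 − 116.5 = 3
SSE = 0 + 25 + 9 + 4 + 16 + 1 + 9 = 64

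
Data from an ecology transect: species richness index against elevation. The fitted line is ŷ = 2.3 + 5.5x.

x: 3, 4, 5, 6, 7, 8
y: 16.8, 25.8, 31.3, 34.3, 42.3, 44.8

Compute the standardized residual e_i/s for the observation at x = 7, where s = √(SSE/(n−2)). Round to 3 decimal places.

0.802

x=3: ŷ = 2.3 + 5.5·3 = 18.8; e = 16.8 − 18.8 = -2
x=4: ŷ = 2.3 + 5.5·4 = 24.3; e = 25.8 − 24.3 = 1.5
x=5: ŷ = 2.3 + 5.5·5 = 29.8; e = 31.3 − 29.8 = 1.5
x=6: ŷ = 2.3 + 5.5·6 = 35.3; e = 34.3 − 35.3 = -1
x=7: ŷ = 2.3 + 5.5·7 = 40.8; e = 42.3 − 40.8 = 1.5
x=8: ŷ = 2.3 + 5.5·8 = 46.3; e = 44.8 − 46.3 = -1.5
SSE = 4 + 2.25 + 2.25 + 1 + 2.25 + 2.25 = 14
s = √(14/4) = 1.87083
e/s = 1.5 / 1.87083 = 0.802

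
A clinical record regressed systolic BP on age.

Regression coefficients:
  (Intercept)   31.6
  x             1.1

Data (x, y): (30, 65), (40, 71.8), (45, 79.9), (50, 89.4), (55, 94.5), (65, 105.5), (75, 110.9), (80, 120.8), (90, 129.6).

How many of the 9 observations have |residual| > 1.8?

5

x=30: ŷ = 31.6 + 1.1·30 = 64.6; e = 65 − 64.6 = 0.4
x=40: ŷ = 31.6 + 1.1·40 = 75.6; e = 71.8 − 75.6 = -3.8
x=45: ŷ = 31.6 + 1.1·45 = 81.1; e = 79.9 − 81.1 = -1.2
x=50: ŷ = 31.6 + 1.1·50 = 86.6; e = 89.4 − 86.6 = 2.8
x=55: ŷ = 31.6 + 1.1·55 = 92.1; e = 94.5 − 92.1 = 2.4
x=65: ŷ = 31.6 + 1.1·65 = 103.1; e = 105.5 − 103.1 = 2.4
x=75: ŷ = 31.6 + 1.1·75 = 114.1; e = 110.9 − 114.1 = -3.2
x=80: ŷ = 31.6 + 1.1·80 = 119.6; e = 120.8 − 119.6 = 1.2
x=90: ŷ = 31.6 + 1.1·90 = 130.6; e = 129.6 − 130.6 = -1
|e| > 1.8: x=40 (|e|=3.8), x=50 (|e|=2.8), x=55 (|e|=2.4), x=65 (|e|=2.4), x=75 (|e|=3.2) → 5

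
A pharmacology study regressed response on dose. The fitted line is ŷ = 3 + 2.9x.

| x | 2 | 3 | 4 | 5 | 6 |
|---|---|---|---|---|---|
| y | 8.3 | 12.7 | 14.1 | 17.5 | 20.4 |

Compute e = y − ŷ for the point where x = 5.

e = 0

ŷ = 3 + 2.9·5 = 17.5
e = 17.5 − 17.5 = 0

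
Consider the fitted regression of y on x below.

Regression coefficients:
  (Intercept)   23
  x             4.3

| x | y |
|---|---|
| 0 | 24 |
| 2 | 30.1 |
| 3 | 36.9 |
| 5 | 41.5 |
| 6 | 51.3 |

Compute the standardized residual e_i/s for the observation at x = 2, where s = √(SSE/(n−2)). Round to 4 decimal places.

x=0: ŷ = 23 + 4.3·0 = 23; e = 24 − 23 = 1
x=2: ŷ = 23 + 4.3·2 = 31.6; e = 30.1 − 31.6 = -1.5
x=3: ŷ = 23 + 4.3·3 = 35.9; e = 36.9 − 35.9 = 1
x=5: ŷ = 23 + 4.3·5 = 44.5; e = 41.5 − 44.5 = -3
x=6: ŷ = 23 + 4.3·6 = 48.8; e = 51.3 − 48.8 = 2.5
SSE = 1 + 2.25 + 1 + 9 + 6.25 = 19.5
s = √(19.5/3) = 2.54951
e/s = -1.5 / 2.54951 = -0.5883

-0.5883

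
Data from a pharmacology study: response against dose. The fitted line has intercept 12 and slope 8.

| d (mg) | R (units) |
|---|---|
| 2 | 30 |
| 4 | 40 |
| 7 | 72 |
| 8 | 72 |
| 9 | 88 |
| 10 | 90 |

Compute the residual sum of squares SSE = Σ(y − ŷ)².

SSE = 72

d=2: R̂ = 12 + 8·2 = 28; e = 30 − 28 = 2
d=4: R̂ = 12 + 8·4 = 44; e = 40 − 44 = -4
d=7: R̂ = 12 + 8·7 = 68; e = 72 − 68 = 4
d=8: R̂ = 12 + 8·8 = 76; e = 72 − 76 = -4
d=9: R̂ = 12 + 8·9 = 84; e = 88 − 84 = 4
d=10: R̂ = 12 + 8·10 = 92; e = 90 − 92 = -2
SSE = 4 + 16 + 16 + 16 + 16 + 4 = 72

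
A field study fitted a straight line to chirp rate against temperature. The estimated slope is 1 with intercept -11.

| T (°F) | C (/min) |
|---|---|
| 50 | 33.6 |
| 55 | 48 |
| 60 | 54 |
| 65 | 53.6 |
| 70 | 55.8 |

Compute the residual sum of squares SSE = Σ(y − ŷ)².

T=50: ŷ = -11 + 50 = 39; e = 33.6 − 39 = -5.4
T=55: ŷ = -11 + 55 = 44; e = 48 − 44 = 4
T=60: ŷ = -11 + 60 = 49; e = 54 − 49 = 5
T=65: ŷ = -11 + 65 = 54; e = 53.6 − 54 = -0.4
T=70: ŷ = -11 + 70 = 59; e = 55.8 − 59 = -3.2
SSE = 29.16 + 16 + 25 + 0.16 + 10.24 = 80.56

SSE = 80.56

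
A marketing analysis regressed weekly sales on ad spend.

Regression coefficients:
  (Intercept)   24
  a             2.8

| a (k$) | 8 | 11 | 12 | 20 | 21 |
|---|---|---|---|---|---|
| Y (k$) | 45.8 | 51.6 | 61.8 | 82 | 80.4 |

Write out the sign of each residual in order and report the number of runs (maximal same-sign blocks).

a=8: ŷ = 24 + 2.8·8 = 46.4; r = 45.8 − 46.4 = -0.6
a=11: ŷ = 24 + 2.8·11 = 54.8; r = 51.6 − 54.8 = -3.2
a=12: ŷ = 24 + 2.8·12 = 57.6; r = 61.8 − 57.6 = 4.2
a=20: ŷ = 24 + 2.8·20 = 80; r = 82 − 80 = 2
a=21: ŷ = 24 + 2.8·21 = 82.8; r = 80.4 − 82.8 = -2.4
Signs: − − + + −
Runs: −×2, +×2, −×1 → 3

3 runs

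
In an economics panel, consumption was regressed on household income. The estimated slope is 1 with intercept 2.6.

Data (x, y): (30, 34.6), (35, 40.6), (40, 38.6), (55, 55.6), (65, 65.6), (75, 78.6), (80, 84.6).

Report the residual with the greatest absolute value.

x=30: ŷ = 2.6 + 30 = 32.6; e = 34.6 − 32.6 = 2
x=35: ŷ = 2.6 + 35 = 37.6; e = 40.6 − 37.6 = 3
x=40: ŷ = 2.6 + 40 = 42.6; e = 38.6 − 42.6 = -4
x=55: ŷ = 2.6 + 55 = 57.6; e = 55.6 − 57.6 = -2
x=65: ŷ = 2.6 + 65 = 67.6; e = 65.6 − 67.6 = -2
x=75: ŷ = 2.6 + 75 = 77.6; e = 78.6 − 77.6 = 1
x=80: ŷ = 2.6 + 80 = 82.6; e = 84.6 − 82.6 = 2
Largest |e| is 4 at x = 40, residual -4.

e = -4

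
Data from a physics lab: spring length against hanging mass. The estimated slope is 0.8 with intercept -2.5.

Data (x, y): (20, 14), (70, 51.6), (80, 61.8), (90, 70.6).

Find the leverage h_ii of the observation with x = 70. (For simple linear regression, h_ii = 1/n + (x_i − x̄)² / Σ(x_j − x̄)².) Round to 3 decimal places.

h = 0.259

x̄ = (20 + 70 + 80 + 90)/4 = 65
Σ(x − x̄)² = 2025 + 25 + 225 + 625 = 2900
h = 1/4 + (5)²/2900 = 0.25 + 0.00862069 = 0.259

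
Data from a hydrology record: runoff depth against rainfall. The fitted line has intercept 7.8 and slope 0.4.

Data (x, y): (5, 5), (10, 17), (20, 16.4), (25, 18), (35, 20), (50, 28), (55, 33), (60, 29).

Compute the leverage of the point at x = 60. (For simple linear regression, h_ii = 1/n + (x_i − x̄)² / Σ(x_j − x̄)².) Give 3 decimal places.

x̄ = (5 + 10 + 20 + 25 + 35 + 50 + 55 + 60)/8 = 32.5
Σ(x − x̄)² = 756.25 + 506.25 + 156.25 + 56.25 + 6.25 + 306.25 + 506.25 + 756.25 = 3050
h = 1/8 + (27.5)²/3050 = 0.125 + 0.247951 = 0.373

h = 0.373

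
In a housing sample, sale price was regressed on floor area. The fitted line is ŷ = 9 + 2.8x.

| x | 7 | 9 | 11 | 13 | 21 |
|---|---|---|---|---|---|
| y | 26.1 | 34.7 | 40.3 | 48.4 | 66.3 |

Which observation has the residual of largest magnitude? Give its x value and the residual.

x=7: ŷ = 9 + 2.8·7 = 28.6; r = 26.1 − 28.6 = -2.5
x=9: ŷ = 9 + 2.8·9 = 34.2; r = 34.7 − 34.2 = 0.5
x=11: ŷ = 9 + 2.8·11 = 39.8; r = 40.3 − 39.8 = 0.5
x=13: ŷ = 9 + 2.8·13 = 45.4; r = 48.4 − 45.4 = 3
x=21: ŷ = 9 + 2.8·21 = 67.8; r = 66.3 − 67.8 = -1.5
Largest |r| is 3 at x = 13, residual 3.

x = 13, r = 3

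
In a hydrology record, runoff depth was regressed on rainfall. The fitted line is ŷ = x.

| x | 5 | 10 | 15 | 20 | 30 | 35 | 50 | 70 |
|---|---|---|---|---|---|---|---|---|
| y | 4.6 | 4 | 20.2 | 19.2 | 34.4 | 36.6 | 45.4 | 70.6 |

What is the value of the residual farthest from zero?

x=5: ŷ = 5 = 5; r = 4.6 − 5 = -0.4
x=10: ŷ = 10 = 10; r = 4 − 10 = -6
x=15: ŷ = 15 = 15; r = 20.2 − 15 = 5.2
x=20: ŷ = 20 = 20; r = 19.2 − 20 = -0.8
x=30: ŷ = 30 = 30; r = 34.4 − 30 = 4.4
x=35: ŷ = 35 = 35; r = 36.6 − 35 = 1.6
x=50: ŷ = 50 = 50; r = 45.4 − 50 = -4.6
x=70: ŷ = 70 = 70; r = 70.6 − 70 = 0.6
Largest |r| is 6 at x = 10, residual -6.

r = -6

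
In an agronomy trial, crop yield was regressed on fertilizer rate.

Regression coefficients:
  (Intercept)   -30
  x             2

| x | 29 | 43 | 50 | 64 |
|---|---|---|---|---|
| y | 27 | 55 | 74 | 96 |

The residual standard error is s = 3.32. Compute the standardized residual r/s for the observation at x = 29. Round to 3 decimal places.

-0.301

ŷ = -30 + 2·29 = 28
r = 27 − 28 = -1
r/s = -1 / 3.32 = -0.301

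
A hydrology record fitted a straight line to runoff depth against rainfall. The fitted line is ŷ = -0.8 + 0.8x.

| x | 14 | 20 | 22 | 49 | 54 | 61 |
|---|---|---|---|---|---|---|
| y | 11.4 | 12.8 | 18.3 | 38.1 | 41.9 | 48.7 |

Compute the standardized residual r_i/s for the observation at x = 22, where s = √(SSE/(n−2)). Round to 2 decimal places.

x=14: ŷ = -0.8 + 0.8·14 = 10.4; r = 11.4 − 10.4 = 1
x=20: ŷ = -0.8 + 0.8·20 = 15.2; r = 12.8 − 15.2 = -2.4
x=22: ŷ = -0.8 + 0.8·22 = 16.8; r = 18.3 − 16.8 = 1.5
x=49: ŷ = -0.8 + 0.8·49 = 38.4; r = 38.1 − 38.4 = -0.3
x=54: ŷ = -0.8 + 0.8·54 = 42.4; r = 41.9 − 42.4 = -0.5
x=61: ŷ = -0.8 + 0.8·61 = 48; r = 48.7 − 48 = 0.7
SSE = 1 + 5.76 + 2.25 + 0.09 + 0.25 + 0.49 = 9.84
s = √(9.84/4) = 1.56844
r/s = 1.5 / 1.56844 = 0.96

0.96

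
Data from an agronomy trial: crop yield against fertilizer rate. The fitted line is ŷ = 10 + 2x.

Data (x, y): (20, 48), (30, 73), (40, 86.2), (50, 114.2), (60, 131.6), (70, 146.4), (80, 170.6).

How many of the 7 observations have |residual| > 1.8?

5

x=20: ŷ = 10 + 2·20 = 50; e = 48 − 50 = -2
x=30: ŷ = 10 + 2·30 = 70; e = 73 − 70 = 3
x=40: ŷ = 10 + 2·40 = 90; e = 86.2 − 90 = -3.8
x=50: ŷ = 10 + 2·50 = 110; e = 114.2 − 110 = 4.2
x=60: ŷ = 10 + 2·60 = 130; e = 131.6 − 130 = 1.6
x=70: ŷ = 10 + 2·70 = 150; e = 146.4 − 150 = -3.6
x=80: ŷ = 10 + 2·80 = 170; e = 170.6 − 170 = 0.6
|e| > 1.8: x=20 (|e|=2), x=30 (|e|=3), x=40 (|e|=3.8), x=50 (|e|=4.2), x=70 (|e|=3.6) → 5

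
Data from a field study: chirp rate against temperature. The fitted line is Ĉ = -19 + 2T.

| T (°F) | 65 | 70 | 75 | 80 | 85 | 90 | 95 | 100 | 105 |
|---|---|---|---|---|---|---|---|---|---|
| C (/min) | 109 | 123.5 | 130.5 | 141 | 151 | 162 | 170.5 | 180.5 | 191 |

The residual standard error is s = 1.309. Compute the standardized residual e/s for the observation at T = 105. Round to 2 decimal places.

Ĉ = -19 + 2·105 = 191
e = 191 − 191 = 0
e/s = 0 / 1.309 = 0.00

0.00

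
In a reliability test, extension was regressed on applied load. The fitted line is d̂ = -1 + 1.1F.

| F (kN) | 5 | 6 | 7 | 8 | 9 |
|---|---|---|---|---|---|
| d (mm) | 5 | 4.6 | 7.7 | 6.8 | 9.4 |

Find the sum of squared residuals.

SSE = 3.5

F=5: d̂ = -1 + 1.1·5 = 4.5; r = 5 − 4.5 = 0.5
F=6: d̂ = -1 + 1.1·6 = 5.6; r = 4.6 − 5.6 = -1
F=7: d̂ = -1 + 1.1·7 = 6.7; r = 7.7 − 6.7 = 1
F=8: d̂ = -1 + 1.1·8 = 7.8; r = 6.8 − 7.8 = -1
F=9: d̂ = -1 + 1.1·9 = 8.9; r = 9.4 − 8.9 = 0.5
SSE = 0.25 + 1 + 1 + 1 + 0.25 = 3.5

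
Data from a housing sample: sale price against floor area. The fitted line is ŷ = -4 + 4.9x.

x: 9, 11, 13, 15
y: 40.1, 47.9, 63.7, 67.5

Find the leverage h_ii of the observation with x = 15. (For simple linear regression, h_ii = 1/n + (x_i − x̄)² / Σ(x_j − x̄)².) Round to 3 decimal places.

h = 0.700

x̄ = (9 + 11 + 13 + 15)/4 = 12
Σ(x − x̄)² = 9 + 1 + 1 + 9 = 20
h = 1/4 + (3)²/20 = 0.25 + 0.45 = 0.700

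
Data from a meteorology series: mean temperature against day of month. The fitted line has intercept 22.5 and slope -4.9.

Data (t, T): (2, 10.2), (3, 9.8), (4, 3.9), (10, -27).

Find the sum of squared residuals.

SSE = 11.5

t=2: ŷ = 22.5 − 4.9·2 = 12.7; r = 10.2 − 12.7 = -2.5
t=3: ŷ = 22.5 − 4.9·3 = 7.8; r = 9.8 − 7.8 = 2
t=4: ŷ = 22.5 − 4.9·4 = 2.9; r = 3.9 − 2.9 = 1
t=10: ŷ = 22.5 − 4.9·10 = -26.5; r = -27 − (-26.5) = -0.5
SSE = 6.25 + 4 + 1 + 0.25 = 11.5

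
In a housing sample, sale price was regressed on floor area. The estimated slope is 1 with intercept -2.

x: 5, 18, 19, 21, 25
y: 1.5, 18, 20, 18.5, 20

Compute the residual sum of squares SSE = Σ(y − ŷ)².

SSE = 24.5

x=5: ŷ = -2 + 5 = 3; r = 1.5 − 3 = -1.5
x=18: ŷ = -2 + 18 = 16; r = 18 − 16 = 2
x=19: ŷ = -2 + 19 = 17; r = 20 − 17 = 3
x=21: ŷ = -2 + 21 = 19; r = 18.5 − 19 = -0.5
x=25: ŷ = -2 + 25 = 23; r = 20 − 23 = -3
SSE = 2.25 + 4 + 9 + 0.25 + 9 = 24.5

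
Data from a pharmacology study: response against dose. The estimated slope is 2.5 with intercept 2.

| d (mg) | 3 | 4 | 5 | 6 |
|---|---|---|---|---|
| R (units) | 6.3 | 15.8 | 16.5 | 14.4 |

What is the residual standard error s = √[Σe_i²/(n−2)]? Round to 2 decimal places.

d=3: R̂ = 2 + 2.5·3 = 9.5; e = 6.3 − 9.5 = -3.2
d=4: R̂ = 2 + 2.5·4 = 12; e = 15.8 − 12 = 3.8
d=5: R̂ = 2 + 2.5·5 = 14.5; e = 16.5 − 14.5 = 2
d=6: R̂ = 2 + 2.5·6 = 17; e = 14.4 − 17 = -2.6
SSE = 10.24 + 14.44 + 4 + 6.76 = 35.44
s = √(35.44/2) = √17.72 ≈ 4.21

s = 4.21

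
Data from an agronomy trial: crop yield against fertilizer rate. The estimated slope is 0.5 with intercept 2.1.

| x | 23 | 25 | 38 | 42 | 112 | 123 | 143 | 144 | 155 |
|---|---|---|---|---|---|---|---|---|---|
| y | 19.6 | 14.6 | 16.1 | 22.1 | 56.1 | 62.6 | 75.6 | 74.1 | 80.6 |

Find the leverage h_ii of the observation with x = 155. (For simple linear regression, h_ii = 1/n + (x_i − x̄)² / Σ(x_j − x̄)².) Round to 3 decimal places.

x̄ = (23 + 25 + 38 + 42 + 112 + 123 + 143 + 144 + 155)/9 = 89.4444
Σ(x − x̄)² = 4414.86 + 4153.09 + 2646.53 + 2250.98 + 508.753 + 1125.98 + 2868.2 + 2976.31 + 4297.53 = 25242.2
h = 1/9 + (65.5556)²/25242.2 = 0.111111 + 0.170252 = 0.281

h = 0.281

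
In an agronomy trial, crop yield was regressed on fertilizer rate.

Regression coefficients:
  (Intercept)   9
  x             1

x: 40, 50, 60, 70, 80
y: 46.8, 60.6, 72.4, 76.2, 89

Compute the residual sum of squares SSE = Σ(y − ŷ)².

SSE = 26.8

x=40: ŷ = 9 + 40 = 49; e = 46.8 − 49 = -2.2
x=50: ŷ = 9 + 50 = 59; e = 60.6 − 59 = 1.6
x=60: ŷ = 9 + 60 = 69; e = 72.4 − 69 = 3.4
x=70: ŷ = 9 + 70 = 79; e = 76.2 − 79 = -2.8
x=80: ŷ = 9 + 80 = 89; e = 89 − 89 = 0
SSE = 4.84 + 2.56 + 11.56 + 7.84 + 0 = 26.8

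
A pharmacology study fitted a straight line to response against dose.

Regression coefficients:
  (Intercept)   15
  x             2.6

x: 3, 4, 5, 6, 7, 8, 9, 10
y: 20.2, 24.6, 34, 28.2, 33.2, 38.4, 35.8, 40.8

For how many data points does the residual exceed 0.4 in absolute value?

6

x=3: ŷ = 15 + 2.6·3 = 22.8; e = 20.2 − 22.8 = -2.6
x=4: ŷ = 15 + 2.6·4 = 25.4; e = 24.6 − 25.4 = -0.8
x=5: ŷ = 15 + 2.6·5 = 28; e = 34 − 28 = 6
x=6: ŷ = 15 + 2.6·6 = 30.6; e = 28.2 − 30.6 = -2.4
x=7: ŷ = 15 + 2.6·7 = 33.2; e = 33.2 − 33.2 = 0
x=8: ŷ = 15 + 2.6·8 = 35.8; e = 38.4 − 35.8 = 2.6
x=9: ŷ = 15 + 2.6·9 = 38.4; e = 35.8 − 38.4 = -2.6
x=10: ŷ = 15 + 2.6·10 = 41; e = 40.8 − 41 = -0.2
|e| > 0.4: x=3 (|e|=2.6), x=4 (|e|=0.8), x=5 (|e|=6), x=6 (|e|=2.4), x=8 (|e|=2.6), x=9 (|e|=2.6) → 6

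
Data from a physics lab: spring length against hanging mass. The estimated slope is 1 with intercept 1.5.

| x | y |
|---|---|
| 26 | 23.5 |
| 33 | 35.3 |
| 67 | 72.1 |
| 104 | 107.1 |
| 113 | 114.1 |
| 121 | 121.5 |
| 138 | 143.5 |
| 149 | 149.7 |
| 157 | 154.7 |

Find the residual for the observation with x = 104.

ŷ = 1.5 + 104 = 105.5
r = 107.1 − 105.5 = 1.6

r = 1.6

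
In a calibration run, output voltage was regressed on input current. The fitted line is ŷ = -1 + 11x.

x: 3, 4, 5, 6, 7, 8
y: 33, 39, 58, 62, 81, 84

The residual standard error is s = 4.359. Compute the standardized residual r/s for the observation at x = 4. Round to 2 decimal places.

-0.92

ŷ = -1 + 11·4 = 43
r = 39 − 43 = -4
r/s = -4 / 4.359 = -0.92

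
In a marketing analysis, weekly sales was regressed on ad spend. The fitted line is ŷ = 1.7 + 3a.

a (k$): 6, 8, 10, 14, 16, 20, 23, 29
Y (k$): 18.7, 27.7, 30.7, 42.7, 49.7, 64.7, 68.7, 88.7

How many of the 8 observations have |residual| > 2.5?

1

a=6: ŷ = 1.7 + 3·6 = 19.7; r = 18.7 − 19.7 = -1
a=8: ŷ = 1.7 + 3·8 = 25.7; r = 27.7 − 25.7 = 2
a=10: ŷ = 1.7 + 3·10 = 31.7; r = 30.7 − 31.7 = -1
a=14: ŷ = 1.7 + 3·14 = 43.7; r = 42.7 − 43.7 = -1
a=16: ŷ = 1.7 + 3·16 = 49.7; r = 49.7 − 49.7 = 0
a=20: ŷ = 1.7 + 3·20 = 61.7; r = 64.7 − 61.7 = 3
a=23: ŷ = 1.7 + 3·23 = 70.7; r = 68.7 − 70.7 = -2
a=29: ŷ = 1.7 + 3·29 = 88.7; r = 88.7 − 88.7 = 0
|r| > 2.5: a=20 (|r|=3) → 1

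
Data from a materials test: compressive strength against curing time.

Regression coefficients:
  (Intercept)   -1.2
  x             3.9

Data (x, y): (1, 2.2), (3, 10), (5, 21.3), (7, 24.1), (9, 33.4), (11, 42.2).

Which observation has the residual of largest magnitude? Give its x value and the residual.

x = 5, r = 3

x=1: ŷ = -1.2 + 3.9·1 = 2.7; r = 2.2 − 2.7 = -0.5
x=3: ŷ = -1.2 + 3.9·3 = 10.5; r = 10 − 10.5 = -0.5
x=5: ŷ = -1.2 + 3.9·5 = 18.3; r = 21.3 − 18.3 = 3
x=7: ŷ = -1.2 + 3.9·7 = 26.1; r = 24.1 − 26.1 = -2
x=9: ŷ = -1.2 + 3.9·9 = 33.9; r = 33.4 − 33.9 = -0.5
x=11: ŷ = -1.2 + 3.9·11 = 41.7; r = 42.2 − 41.7 = 0.5
Largest |r| is 3 at x = 5, residual 3.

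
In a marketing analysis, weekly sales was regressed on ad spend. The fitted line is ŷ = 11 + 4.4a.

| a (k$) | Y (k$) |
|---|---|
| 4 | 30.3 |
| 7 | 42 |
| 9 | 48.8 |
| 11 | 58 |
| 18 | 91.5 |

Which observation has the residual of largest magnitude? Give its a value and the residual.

a=4: ŷ = 11 + 4.4·4 = 28.6; r = 30.3 − 28.6 = 1.7
a=7: ŷ = 11 + 4.4·7 = 41.8; r = 42 − 41.8 = 0.2
a=9: ŷ = 11 + 4.4·9 = 50.6; r = 48.8 − 50.6 = -1.8
a=11: ŷ = 11 + 4.4·11 = 59.4; r = 58 − 59.4 = -1.4
a=18: ŷ = 11 + 4.4·18 = 90.2; r = 91.5 − 90.2 = 1.3
Largest |r| is 1.8 at a = 9, residual -1.8.

a = 9, r = -1.8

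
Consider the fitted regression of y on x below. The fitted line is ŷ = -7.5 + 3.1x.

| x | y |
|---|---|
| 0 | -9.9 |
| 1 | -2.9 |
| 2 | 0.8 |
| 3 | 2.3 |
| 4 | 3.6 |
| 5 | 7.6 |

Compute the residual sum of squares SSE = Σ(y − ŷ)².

x=0: ŷ = -7.5 + 3.1·0 = -7.5; r = -9.9 − (-7.5) = -2.4
x=1: ŷ = -7.5 + 3.1·1 = -4.4; r = -2.9 − (-4.4) = 1.5
x=2: ŷ = -7.5 + 3.1·2 = -1.3; r = 0.8 − (-1.3) = 2.1
x=3: ŷ = -7.5 + 3.1·3 = 1.8; r = 2.3 − 1.8 = 0.5
x=4: ŷ = -7.5 + 3.1·4 = 4.9; r = 3.6 − 4.9 = -1.3
x=5: ŷ = -7.5 + 3.1·5 = 8; r = 7.6 − 8 = -0.4
SSE = 5.76 + 2.25 + 4.41 + 0.25 + 1.69 + 0.16 = 14.52

SSE = 14.52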